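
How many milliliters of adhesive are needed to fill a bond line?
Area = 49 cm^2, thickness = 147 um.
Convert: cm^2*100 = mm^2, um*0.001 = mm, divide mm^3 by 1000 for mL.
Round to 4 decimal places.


= (49 * 100) * (147 * 0.001) / 1000
= 0.7203 mL

0.7203


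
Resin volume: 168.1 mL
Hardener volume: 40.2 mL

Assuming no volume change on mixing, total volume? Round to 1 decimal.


V_total = 168.1 + 40.2 = 208.3 mL

208.3


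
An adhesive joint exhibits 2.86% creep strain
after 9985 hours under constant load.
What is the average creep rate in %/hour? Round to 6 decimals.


Creep rate = strain / time
= 2.86 / 9985
= 0.000286 %/h

0.000286


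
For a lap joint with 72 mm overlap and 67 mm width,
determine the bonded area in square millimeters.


Area = 72 * 67 = 4824 mm^2

4824


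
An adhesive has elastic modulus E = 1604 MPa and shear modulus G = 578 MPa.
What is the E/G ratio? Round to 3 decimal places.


E/G = 1604 / 578 = 2.775

2.775


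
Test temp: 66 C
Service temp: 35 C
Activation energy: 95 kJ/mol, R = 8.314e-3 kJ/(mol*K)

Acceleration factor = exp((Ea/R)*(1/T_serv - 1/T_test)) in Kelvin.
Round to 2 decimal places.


AF = exp((95/0.008314)*(1/308.15 - 1/339.15))
= 29.65

29.65


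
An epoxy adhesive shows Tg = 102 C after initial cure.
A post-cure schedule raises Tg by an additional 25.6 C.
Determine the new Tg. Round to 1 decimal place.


New Tg = 102 + 25.6
= 127.6 C

127.6


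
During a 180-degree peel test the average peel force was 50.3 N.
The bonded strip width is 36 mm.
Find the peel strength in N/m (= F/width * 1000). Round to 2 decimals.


Peel strength = F/width * 1000
= 50.3 / 36 * 1000
= 1397.22 N/m

1397.22


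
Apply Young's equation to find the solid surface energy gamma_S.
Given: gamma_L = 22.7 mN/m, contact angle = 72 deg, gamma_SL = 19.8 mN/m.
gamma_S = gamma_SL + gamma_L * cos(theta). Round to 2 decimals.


theta_rad = 72 * pi/180 = 1.256637
gamma_S = 19.8 + 22.7 * cos(1.256637)
= 26.81 mN/m

26.81


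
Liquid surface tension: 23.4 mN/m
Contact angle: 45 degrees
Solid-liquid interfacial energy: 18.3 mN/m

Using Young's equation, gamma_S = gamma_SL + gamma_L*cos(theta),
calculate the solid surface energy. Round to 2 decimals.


gamma_S = 18.3 + 23.4 * cos(45)
= 34.85 mN/m

34.85


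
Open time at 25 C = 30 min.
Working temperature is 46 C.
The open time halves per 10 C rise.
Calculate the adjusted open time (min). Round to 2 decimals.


factor = 2^((46 - 25) / 10) = 4.2871
ot = 30 / 4.2871 = 7.00 min

7.00


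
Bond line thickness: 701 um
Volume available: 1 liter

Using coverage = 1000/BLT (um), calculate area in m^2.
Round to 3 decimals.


1 L = 1e6 mm^3, thickness = 701 um = 0.701 mm
Area = 1e6 / 0.701 mm^2 = (1e6 / 0.701) / 1e6 m^2 = 1000 / 701 m^2
= 1.427 m^2

1.427


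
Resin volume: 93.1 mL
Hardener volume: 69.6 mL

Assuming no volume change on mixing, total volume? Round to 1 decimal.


V_total = 93.1 + 69.6 = 162.7 mL

162.7


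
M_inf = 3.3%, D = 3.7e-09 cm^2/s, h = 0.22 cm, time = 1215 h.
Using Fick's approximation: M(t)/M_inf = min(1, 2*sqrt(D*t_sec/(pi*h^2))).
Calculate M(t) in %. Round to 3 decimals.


t = 4374000 s
ratio = min(1, 2*sqrt(3.7e-09*4374000/(pi*0.0484)))
= 0.652488
M(t) = 3.3 * 0.652488 = 2.153%

2.153


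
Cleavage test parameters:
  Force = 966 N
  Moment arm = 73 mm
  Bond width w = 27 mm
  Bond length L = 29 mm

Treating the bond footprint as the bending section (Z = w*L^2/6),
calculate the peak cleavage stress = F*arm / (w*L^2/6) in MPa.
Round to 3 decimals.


M = 966 * 73 = 70518 N*mm
Z = 27 * 29^2 / 6 = 22707 / 6 mm^3
sigma = M / Z = 6 * 70518 / 22707 = 423108 / 22707
= 18.633 MPa

18.633


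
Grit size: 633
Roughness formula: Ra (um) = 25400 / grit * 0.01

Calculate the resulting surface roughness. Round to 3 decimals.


Ra = 25400 / 633 * 0.01
= 0.401 um

0.401


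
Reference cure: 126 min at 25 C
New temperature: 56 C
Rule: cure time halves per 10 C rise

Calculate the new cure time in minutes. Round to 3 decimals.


factor = 2^((56-25)/10) = 8.5742
t_new = 126 / 8.5742 = 14.695 min

14.695


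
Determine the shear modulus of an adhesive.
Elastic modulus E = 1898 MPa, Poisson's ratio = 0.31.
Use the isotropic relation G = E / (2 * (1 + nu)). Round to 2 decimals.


G = 1898 / (2*(1+0.31)) = 1898 / 2.62
= 724.43 MPa

724.43


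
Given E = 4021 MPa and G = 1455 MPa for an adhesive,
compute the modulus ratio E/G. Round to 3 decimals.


E/G ratio = 4021 / 1455 = 2.764

2.764


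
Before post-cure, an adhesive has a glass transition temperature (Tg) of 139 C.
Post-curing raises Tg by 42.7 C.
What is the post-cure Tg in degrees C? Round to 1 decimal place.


Tg_post = Tg_base + delta_Tg
= 139 + 42.7
= 181.7 C

181.7


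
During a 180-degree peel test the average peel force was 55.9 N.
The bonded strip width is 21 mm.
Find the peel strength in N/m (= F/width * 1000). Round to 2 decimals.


Peel strength = F/width * 1000
= 55.9 / 21 * 1000
= 2661.90 N/m

2661.90


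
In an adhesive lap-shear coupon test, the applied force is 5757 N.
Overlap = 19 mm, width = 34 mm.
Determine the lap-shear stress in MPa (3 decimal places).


stress = F / (overlap * width)
= 5757 / (19 * 34)
= 8.912 MPa

8.912


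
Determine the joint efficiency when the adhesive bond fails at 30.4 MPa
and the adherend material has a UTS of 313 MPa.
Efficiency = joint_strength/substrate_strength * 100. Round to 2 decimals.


Joint efficiency = 30.4 / 313 * 100
= 9.71%

9.71


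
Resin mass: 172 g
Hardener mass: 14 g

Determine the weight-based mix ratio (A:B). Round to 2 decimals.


Ratio = 172 / 14 = 12.29

12.29


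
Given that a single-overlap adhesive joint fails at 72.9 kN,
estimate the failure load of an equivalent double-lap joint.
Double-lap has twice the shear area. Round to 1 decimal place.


Double-lap factor = 2
Expected load = 72.9 * 2 = 145.8 kN

145.8


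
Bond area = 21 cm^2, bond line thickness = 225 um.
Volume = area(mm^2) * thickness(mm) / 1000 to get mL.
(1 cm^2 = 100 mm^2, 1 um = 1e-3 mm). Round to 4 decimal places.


area_mm2 = 21 * 100 = 2100
blt_mm = 225 * 1e-3 = 0.225
vol_mm3 = 2100 * 0.225 = 472.5
vol_mL = 472.5 / 1000 = 0.4725 mL

0.4725


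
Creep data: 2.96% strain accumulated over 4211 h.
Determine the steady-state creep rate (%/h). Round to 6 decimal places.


Rate = 2.96 / 4211 = 0.000703 %/h

0.000703


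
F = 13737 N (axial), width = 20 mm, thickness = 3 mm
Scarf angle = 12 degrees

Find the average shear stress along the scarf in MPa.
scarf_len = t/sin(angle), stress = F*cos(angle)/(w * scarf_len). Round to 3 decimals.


scarf_len = 3/sin(12 deg) = 14.4292
cos(12 deg) = 0.978148
stress = 13737*0.978148/(20*14.4292) = 46.561 MPa

46.561


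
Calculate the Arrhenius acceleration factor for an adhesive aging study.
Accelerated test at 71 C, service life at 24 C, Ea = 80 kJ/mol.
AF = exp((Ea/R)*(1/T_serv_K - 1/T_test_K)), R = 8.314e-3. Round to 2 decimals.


T_test = 344.15 K, T_serv = 297.15 K
Ea/R = 80 / 0.008314 = 9622.32
AF = exp(9622.32 * (1/297.15 - 1/344.15))
= 83.29

83.29


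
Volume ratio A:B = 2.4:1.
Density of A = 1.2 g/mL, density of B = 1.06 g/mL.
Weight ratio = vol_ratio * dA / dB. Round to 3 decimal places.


Wt ratio = 2.4 * 1.2 / 1.06
= 2.717

2.717


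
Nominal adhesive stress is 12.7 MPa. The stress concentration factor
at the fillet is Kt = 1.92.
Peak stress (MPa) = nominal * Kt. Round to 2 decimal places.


Peak = 12.7 * 1.92 = 24.38 MPa

24.38


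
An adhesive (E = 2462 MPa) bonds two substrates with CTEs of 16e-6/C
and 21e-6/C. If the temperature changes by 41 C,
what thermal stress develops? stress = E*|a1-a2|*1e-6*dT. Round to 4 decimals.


Stress = 2462 * |16 - 21| * 1e-6 * 41
= 0.5047 MPa

0.5047


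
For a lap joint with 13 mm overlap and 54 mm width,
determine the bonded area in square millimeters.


Area = 13 * 54 = 702 mm^2

702


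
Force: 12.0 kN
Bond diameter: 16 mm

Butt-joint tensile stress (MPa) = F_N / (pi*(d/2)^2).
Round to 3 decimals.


F_N = 12.0 * 1000 = 12000.0 N
A = pi*(8.0)^2 = 201.0619 mm^2
stress = 12000.0 / 201.0619 = 59.683 MPa

59.683


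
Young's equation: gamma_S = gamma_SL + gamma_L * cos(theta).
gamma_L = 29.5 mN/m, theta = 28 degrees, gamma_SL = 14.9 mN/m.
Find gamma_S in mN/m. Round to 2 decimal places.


cos(28 deg) = 0.882948
gamma_S = 14.9 + 29.5 * 0.882948
= 40.95 mN/m

40.95


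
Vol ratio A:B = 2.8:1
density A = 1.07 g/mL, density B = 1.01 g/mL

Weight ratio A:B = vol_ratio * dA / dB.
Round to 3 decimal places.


Weight ratio = 2.8 * 1.07 / 1.01
= 2.966

2.966


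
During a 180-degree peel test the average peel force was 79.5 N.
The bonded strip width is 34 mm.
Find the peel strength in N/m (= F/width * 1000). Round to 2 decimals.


Peel strength = F/width * 1000
= 79.5 / 34 * 1000
= 2338.24 N/m

2338.24


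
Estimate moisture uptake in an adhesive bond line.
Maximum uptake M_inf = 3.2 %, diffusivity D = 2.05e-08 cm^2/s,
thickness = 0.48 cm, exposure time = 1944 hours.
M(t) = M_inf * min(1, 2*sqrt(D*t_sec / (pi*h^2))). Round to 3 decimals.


Convert time: 1944 h = 6998400 s
ratio = min(1, 2*sqrt(2.05e-08*6998400/(pi*0.48^2)))
= 0.890410
M(t) = 3.2 * 0.890410 = 2.849%

2.849


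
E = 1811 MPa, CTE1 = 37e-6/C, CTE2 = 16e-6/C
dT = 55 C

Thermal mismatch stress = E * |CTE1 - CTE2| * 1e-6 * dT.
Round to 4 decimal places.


= 1811 * 21e-6 * 55
= 2.0917 MPa

2.0917


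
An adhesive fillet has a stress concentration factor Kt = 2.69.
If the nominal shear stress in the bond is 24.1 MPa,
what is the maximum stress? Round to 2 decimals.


Max stress = 24.1 * 2.69 = 64.83 MPa

64.83


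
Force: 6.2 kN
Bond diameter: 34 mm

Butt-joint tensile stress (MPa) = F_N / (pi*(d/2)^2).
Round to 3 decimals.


F_N = 6.2 * 1000 = 6200.0 N
A = pi*(17.0)^2 = 907.9203 mm^2
stress = 6200.0 / 907.9203 = 6.829 MPa

6.829


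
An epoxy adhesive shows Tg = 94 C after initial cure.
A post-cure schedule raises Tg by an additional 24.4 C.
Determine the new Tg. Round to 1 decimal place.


New Tg = 94 + 24.4
= 118.4 C

118.4


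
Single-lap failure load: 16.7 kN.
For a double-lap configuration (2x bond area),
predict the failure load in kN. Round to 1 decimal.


Failure load = 16.7 * 2 = 33.4 kN

33.4


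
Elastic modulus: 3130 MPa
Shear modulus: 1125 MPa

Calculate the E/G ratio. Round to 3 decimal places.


E / G = 3130 / 1125 = 2.782

2.782


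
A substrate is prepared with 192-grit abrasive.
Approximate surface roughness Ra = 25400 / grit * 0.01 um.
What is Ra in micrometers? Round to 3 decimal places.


Ra = 25400 / 192 * 0.01 = 1.323 um

1.323


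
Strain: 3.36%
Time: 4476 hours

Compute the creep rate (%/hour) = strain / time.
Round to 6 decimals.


Creep rate = 3.36 / 4476
= 0.000751 %/h

0.000751


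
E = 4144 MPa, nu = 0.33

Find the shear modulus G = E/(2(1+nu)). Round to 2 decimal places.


G = 4144 / (2 * 1.33)
= 1557.89 MPa

1557.89


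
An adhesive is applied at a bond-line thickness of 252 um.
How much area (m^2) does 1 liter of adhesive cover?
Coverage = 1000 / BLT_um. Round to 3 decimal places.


Coverage = 1000 / 252 = 3.968 m^2

3.968


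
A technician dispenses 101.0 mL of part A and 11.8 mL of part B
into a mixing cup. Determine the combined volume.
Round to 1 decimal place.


Combined volume = 101.0 + 11.8
= 112.8 mL

112.8


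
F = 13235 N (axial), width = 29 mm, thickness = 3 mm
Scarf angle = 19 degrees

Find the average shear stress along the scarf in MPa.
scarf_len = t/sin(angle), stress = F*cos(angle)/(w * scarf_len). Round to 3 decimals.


scarf_len = 3/sin(19 deg) = 9.2147
cos(19 deg) = 0.945519
stress = 13235*0.945519/(29*9.2147) = 46.829 MPa

46.829


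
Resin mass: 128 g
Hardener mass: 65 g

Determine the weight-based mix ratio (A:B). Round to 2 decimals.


Ratio = 128 / 65 = 1.97

1.97


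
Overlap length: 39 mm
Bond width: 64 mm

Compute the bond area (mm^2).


Bond area = 39 * 64 = 2496 mm^2

2496


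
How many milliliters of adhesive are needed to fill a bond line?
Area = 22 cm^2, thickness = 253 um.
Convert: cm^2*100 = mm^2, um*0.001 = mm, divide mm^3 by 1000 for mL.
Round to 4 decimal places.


= (22 * 100) * (253 * 0.001) / 1000
= 0.5566 mL

0.5566


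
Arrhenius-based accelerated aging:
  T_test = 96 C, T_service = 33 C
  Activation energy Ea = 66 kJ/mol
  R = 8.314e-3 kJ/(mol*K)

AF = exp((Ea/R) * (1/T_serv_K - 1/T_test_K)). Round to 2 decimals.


T_test_K = 369.15, T_serv_K = 306.15
AF = exp((66/8.314e-3) * (1/306.15 - 1/369.15))
= 83.53

83.53


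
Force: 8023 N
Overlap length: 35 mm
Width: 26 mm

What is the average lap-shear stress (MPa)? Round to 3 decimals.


Average shear stress = F / (overlap * width)
= 8023 / (35 * 26)
= 8.816 MPa

8.816


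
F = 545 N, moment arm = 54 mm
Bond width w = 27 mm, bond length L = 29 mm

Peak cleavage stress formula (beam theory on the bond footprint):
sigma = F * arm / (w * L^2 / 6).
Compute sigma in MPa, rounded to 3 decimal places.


sigma = (545 * 54) / (27 * 841 / 6)
= 29430 * 6 / 22707
= 176580 / 22707
= 7.776 MPa

7.776


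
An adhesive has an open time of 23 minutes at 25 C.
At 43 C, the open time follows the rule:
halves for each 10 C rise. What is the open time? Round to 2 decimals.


Factor = 2^((43-25)/10) = 3.4822
Open time = 23 / 3.4822 = 6.61 min

6.61


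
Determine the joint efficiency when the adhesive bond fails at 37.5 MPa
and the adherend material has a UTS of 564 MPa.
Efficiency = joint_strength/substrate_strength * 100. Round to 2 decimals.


Joint efficiency = 37.5 / 564 * 100
= 6.65%

6.65


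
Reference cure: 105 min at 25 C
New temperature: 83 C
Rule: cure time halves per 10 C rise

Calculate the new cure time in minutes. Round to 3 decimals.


factor = 2^((83-25)/10) = 55.7152
t_new = 105 / 55.7152 = 1.885 min

1.885


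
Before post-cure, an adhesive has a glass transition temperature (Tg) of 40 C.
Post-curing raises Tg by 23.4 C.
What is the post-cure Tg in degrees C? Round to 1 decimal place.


Tg_post = Tg_base + delta_Tg
= 40 + 23.4
= 63.4 C

63.4


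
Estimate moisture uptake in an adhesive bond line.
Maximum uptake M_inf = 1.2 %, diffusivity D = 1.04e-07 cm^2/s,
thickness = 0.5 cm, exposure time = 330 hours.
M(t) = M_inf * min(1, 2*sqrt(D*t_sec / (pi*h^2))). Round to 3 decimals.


Convert time: 330 h = 1188000 s
ratio = min(1, 2*sqrt(1.04e-07*1188000/(pi*0.5^2)))
= 0.793250
M(t) = 1.2 * 0.793250 = 0.952%

0.952


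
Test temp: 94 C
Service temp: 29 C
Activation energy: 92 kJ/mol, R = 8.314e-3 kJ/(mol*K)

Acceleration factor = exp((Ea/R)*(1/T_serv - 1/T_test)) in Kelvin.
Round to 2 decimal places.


AF = exp((92/0.008314)*(1/302.15 - 1/367.15))
= 654.41

654.41


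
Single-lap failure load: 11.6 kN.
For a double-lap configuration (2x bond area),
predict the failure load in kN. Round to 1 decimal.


Failure load = 11.6 * 2 = 23.2 kN

23.2


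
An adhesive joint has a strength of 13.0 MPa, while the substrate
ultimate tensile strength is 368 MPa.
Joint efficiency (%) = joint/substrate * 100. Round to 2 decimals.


Efficiency = 13.0 / 368 * 100
= 3.53%

3.53


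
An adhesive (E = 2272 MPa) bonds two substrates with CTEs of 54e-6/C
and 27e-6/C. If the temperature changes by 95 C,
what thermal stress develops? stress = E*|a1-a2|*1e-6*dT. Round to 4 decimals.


Stress = 2272 * |54 - 27| * 1e-6 * 95
= 5.8277 MPa

5.8277


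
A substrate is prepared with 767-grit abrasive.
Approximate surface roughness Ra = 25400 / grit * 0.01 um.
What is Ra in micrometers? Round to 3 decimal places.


Ra = 25400 / 767 * 0.01 = 0.331 um

0.331


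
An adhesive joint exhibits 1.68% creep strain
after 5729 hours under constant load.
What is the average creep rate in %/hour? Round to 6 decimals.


Creep rate = strain / time
= 1.68 / 5729
= 0.000293 %/h

0.000293


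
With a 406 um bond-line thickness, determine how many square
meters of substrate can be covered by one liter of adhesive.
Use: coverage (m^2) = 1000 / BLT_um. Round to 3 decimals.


Coverage = 1000 / 406 = 2.463 m^2

2.463


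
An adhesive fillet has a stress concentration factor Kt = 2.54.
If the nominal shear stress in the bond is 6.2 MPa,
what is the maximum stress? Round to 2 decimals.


Max stress = 6.2 * 2.54 = 15.75 MPa

15.75


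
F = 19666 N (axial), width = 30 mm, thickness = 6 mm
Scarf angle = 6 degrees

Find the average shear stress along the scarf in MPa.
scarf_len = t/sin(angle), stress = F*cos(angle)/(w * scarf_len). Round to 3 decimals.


scarf_len = 6/sin(6 deg) = 57.4006
cos(6 deg) = 0.994522
stress = 19666*0.994522/(30*57.4006) = 11.358 MPa

11.358


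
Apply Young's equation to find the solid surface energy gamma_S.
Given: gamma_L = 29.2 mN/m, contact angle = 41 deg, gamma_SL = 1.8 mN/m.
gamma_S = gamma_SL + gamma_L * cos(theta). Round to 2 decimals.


theta_rad = 41 * pi/180 = 0.715585
gamma_S = 1.8 + 29.2 * cos(0.715585)
= 23.84 mN/m

23.84


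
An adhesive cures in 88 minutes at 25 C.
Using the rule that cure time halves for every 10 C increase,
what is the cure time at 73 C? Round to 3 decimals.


Factor = 2^((73 - 25) / 10) = 27.8576
Cure time = 88 / 27.8576
= 3.159 minutes

3.159


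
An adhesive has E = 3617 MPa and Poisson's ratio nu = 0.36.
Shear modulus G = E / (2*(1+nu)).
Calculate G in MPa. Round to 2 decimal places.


G = 3617 / (2*(1+0.36))
= 3617 / 2.72
= 1329.78 MPa

1329.78


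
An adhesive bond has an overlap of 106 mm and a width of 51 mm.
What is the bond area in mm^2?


Bond area = overlap * width
= 106 * 51
= 5406 mm^2

5406


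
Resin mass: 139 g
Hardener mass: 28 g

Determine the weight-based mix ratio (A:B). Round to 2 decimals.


Ratio = 139 / 28 = 4.96

4.96


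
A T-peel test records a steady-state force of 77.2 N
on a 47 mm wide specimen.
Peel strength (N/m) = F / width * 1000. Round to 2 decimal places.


Peel strength = 77.2 / 47 * 1000
= 1642.55 N/m

1642.55


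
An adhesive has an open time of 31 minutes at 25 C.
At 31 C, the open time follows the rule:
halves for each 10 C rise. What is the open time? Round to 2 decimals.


Factor = 2^((31-25)/10) = 1.5157
Open time = 31 / 1.5157 = 20.45 min

20.45


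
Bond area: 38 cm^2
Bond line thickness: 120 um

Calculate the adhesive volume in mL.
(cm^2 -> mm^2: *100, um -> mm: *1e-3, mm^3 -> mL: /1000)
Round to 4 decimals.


V = 38*100 * 120*1e-3 / 1000
= 0.4560 mL

0.4560


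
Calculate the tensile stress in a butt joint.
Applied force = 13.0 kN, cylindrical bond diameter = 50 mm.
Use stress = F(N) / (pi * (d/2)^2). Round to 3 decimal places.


A = pi * 25.0^2 = 1963.4954 mm^2
sigma = 13000.0 / 1963.4954 = 6.621 MPa

6.621


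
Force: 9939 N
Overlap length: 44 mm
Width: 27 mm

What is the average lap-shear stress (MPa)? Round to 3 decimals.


Average shear stress = F / (overlap * width)
= 9939 / (44 * 27)
= 8.366 MPa

8.366


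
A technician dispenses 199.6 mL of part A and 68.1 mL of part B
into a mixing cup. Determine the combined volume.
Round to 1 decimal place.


Combined volume = 199.6 + 68.1
= 267.7 mL

267.7


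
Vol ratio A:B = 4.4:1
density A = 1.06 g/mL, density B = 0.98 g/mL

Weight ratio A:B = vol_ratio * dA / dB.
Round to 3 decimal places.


Weight ratio = 4.4 * 1.06 / 0.98
= 4.759

4.759


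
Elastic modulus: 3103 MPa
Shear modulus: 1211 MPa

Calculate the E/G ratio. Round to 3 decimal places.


E / G = 3103 / 1211 = 2.562

2.562


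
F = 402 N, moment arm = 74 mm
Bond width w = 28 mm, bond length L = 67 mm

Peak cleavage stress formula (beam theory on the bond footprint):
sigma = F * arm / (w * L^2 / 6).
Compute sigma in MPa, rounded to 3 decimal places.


sigma = (402 * 74) / (28 * 4489 / 6)
= 29748 * 6 / 125692
= 178488 / 125692
= 1.420 MPa

1.420


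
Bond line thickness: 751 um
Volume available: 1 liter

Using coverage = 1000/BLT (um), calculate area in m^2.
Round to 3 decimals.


1 L = 1e6 mm^3, thickness = 751 um = 0.751 mm
Area = 1e6 / 0.751 mm^2 = (1e6 / 0.751) / 1e6 m^2 = 1000 / 751 m^2
= 1.332 m^2

1.332


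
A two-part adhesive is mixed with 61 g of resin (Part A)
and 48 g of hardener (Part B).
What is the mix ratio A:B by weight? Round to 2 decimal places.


Mix ratio = mass_A / mass_B
= 61 / 48
= 1.27

1.27


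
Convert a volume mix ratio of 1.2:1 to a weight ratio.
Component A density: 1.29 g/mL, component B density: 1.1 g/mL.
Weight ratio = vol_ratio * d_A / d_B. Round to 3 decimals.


= 1.2 * 1.29 / 1.1 = 1.407

1.407


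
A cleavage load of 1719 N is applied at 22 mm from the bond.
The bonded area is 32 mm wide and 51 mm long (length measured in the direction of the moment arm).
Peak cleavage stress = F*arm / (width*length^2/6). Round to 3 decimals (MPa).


Moment = 1719 * 22 = 37818 N*mm
Section modulus = 32 * 2601 / 6 = 83232 / 6 mm^3
Stress = 37818 / (83232 / 6) = 226908 / 83232
= 2.726 MPa

2.726


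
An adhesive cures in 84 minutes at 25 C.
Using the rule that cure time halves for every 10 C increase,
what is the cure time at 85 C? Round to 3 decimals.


Factor = 2^((85 - 25) / 10) = 64.0000
Cure time = 84 / 64.0000
= 1.313 minutes

1.313


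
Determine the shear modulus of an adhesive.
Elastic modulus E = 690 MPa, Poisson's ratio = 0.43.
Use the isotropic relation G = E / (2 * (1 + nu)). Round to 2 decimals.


G = 690 / (2*(1+0.43)) = 690 / 2.86
= 241.26 MPa

241.26


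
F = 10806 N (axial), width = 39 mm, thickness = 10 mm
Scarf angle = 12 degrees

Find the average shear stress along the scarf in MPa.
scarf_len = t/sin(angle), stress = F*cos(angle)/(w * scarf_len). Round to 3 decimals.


scarf_len = 10/sin(12 deg) = 48.0973
cos(12 deg) = 0.978148
stress = 10806*0.978148/(39*48.0973) = 5.635 MPa

5.635


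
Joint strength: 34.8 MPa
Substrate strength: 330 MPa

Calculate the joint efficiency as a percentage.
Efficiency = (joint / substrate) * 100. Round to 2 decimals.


Efficiency = (34.8 / 330) * 100 = 10.55%

10.55


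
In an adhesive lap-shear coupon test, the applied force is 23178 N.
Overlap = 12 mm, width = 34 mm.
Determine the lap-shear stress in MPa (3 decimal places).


stress = F / (overlap * width)
= 23178 / (12 * 34)
= 56.809 MPa

56.809


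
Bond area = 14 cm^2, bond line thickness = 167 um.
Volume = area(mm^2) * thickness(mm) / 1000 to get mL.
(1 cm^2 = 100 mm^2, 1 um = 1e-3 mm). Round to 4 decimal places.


area_mm2 = 14 * 100 = 1400
blt_mm = 167 * 1e-3 = 0.167
vol_mm3 = 1400 * 0.167 = 233.8
vol_mL = 233.8 / 1000 = 0.2338 mL

0.2338


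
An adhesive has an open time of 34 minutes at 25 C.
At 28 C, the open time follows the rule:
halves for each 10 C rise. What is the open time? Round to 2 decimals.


Factor = 2^((28-25)/10) = 1.2311
Open time = 34 / 1.2311 = 27.62 min

27.62


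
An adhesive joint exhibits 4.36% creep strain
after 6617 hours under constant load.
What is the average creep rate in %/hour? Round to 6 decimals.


Creep rate = strain / time
= 4.36 / 6617
= 0.000659 %/h

0.000659


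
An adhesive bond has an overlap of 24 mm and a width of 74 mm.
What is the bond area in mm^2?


Bond area = overlap * width
= 24 * 74
= 1776 mm^2

1776


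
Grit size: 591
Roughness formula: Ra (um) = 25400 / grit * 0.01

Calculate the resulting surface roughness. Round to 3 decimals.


Ra = 25400 / 591 * 0.01
= 0.430 um

0.430


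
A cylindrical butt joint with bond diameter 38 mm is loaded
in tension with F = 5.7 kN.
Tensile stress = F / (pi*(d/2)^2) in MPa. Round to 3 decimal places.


Area = pi * (38/2)^2 = 1134.1149 mm^2
Stress = 5.7*1000 / 1134.1149
= 5.026 MPa

5.026


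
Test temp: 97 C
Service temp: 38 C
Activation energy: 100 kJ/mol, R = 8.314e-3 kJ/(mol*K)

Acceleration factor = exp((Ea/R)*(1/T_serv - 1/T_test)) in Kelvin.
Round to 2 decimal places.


AF = exp((100/0.008314)*(1/311.15 - 1/370.15))
= 474.19

474.19


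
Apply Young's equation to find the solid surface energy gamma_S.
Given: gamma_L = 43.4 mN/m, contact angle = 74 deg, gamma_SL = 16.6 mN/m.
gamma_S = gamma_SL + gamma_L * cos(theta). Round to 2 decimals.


theta_rad = 74 * pi/180 = 1.291544
gamma_S = 16.6 + 43.4 * cos(1.291544)
= 28.56 mN/m

28.56


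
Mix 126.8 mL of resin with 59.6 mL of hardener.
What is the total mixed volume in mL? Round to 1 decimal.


Total = 126.8 + 59.6 = 186.4 mL

186.4


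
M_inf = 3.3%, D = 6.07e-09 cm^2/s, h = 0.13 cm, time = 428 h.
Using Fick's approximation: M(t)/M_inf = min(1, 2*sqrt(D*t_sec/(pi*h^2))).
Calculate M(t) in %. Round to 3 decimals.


t = 1540800 s
ratio = min(1, 2*sqrt(6.07e-09*1540800/(pi*0.0169)))
= 0.839420
M(t) = 3.3 * 0.839420 = 2.770%

2.770


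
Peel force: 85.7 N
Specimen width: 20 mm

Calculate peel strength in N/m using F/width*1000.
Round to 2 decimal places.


Peel strength = 85.7 / 20 * 1000 = 4285.00 N/m

4285.00


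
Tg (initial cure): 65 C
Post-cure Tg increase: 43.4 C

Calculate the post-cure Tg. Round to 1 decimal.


Post-cure Tg = 65 + 43.4 = 108.4 C

108.4


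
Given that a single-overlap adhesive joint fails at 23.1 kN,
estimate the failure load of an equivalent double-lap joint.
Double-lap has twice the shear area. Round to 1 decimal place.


Double-lap factor = 2
Expected load = 23.1 * 2 = 46.2 kN

46.2


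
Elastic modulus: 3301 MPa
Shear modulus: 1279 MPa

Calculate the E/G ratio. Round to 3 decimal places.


E / G = 3301 / 1279 = 2.581

2.581


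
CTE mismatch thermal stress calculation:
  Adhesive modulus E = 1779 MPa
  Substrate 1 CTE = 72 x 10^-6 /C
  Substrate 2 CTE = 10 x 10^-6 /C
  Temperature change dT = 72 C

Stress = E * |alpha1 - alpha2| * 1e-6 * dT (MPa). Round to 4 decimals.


delta_alpha = |72 - 10| = 62 x 10^-6/C
Stress = 1779 * 62e-6 * 72
= 7.9415 MPa

7.9415


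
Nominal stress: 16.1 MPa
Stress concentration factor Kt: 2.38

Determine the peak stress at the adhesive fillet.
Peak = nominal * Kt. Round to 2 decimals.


Peak stress = 16.1 * 2.38
= 38.32 MPa

38.32


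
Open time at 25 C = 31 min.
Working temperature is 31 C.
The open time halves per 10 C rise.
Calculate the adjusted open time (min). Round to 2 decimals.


factor = 2^((31 - 25) / 10) = 1.5157
ot = 31 / 1.5157 = 20.45 min

20.45


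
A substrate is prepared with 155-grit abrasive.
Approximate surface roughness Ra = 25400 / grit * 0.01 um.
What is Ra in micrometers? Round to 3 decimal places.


Ra = 25400 / 155 * 0.01 = 1.639 um

1.639


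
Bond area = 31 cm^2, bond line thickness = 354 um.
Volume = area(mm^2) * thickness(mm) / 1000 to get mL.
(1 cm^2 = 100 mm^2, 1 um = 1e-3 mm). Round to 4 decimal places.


area_mm2 = 31 * 100 = 3100
blt_mm = 354 * 1e-3 = 0.354
vol_mm3 = 3100 * 0.354 = 1097.4
vol_mL = 1097.4 / 1000 = 1.0974 mL

1.0974


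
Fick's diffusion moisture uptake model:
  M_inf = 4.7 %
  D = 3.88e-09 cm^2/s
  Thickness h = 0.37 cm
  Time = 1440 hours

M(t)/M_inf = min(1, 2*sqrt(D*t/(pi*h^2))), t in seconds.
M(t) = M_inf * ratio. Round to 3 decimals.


t_sec = 1440 * 3600 = 5184000
ratio = 2*sqrt(3.88e-09*5184000/(pi*0.37^2))
= min(1, 0.432516)
= 0.432516
M(t) = 4.7 * 0.432516 = 2.033 %

2.033


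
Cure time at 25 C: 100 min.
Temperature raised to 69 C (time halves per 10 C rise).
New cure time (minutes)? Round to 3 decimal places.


Acceleration factor = 2^(44/10) = 21.1121
New time = 100 / 21.1121 = 4.737 min

4.737


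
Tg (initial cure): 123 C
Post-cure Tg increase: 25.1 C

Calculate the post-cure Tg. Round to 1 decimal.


Post-cure Tg = 123 + 25.1 = 148.1 C

148.1


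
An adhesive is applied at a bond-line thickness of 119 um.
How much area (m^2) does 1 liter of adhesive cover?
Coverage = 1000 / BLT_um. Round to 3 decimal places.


Coverage = 1000 / 119 = 8.403 m^2

8.403


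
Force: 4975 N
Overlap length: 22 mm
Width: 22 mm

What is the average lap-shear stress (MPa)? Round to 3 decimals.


Average shear stress = F / (overlap * width)
= 4975 / (22 * 22)
= 10.279 MPa

10.279


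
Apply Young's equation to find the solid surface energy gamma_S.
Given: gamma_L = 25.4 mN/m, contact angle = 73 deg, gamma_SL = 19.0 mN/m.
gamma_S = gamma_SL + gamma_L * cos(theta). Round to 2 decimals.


theta_rad = 73 * pi/180 = 1.274090
gamma_S = 19.0 + 25.4 * cos(1.274090)
= 26.43 mN/m

26.43


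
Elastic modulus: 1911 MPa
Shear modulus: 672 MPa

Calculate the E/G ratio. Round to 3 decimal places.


E / G = 1911 / 672 = 2.844

2.844


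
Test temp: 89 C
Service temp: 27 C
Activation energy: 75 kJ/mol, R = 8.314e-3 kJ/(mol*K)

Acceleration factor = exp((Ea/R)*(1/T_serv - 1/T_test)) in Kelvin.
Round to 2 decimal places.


AF = exp((75/0.008314)*(1/300.15 - 1/362.15))
= 171.63

171.63


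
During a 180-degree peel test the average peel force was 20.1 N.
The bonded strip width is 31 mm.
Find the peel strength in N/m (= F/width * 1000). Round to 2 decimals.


Peel strength = F/width * 1000
= 20.1 / 31 * 1000
= 648.39 N/m

648.39


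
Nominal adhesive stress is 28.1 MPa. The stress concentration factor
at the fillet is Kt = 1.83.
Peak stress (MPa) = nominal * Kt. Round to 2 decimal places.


Peak = 28.1 * 1.83 = 51.42 MPa

51.42


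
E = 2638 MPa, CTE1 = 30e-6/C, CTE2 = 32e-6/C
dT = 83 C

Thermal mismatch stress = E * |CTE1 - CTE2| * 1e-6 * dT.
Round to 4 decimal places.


= 2638 * 2e-6 * 83
= 0.4379 MPa

0.4379


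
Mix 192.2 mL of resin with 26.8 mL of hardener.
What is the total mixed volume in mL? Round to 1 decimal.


Total = 192.2 + 26.8 = 219.0 mL

219.0


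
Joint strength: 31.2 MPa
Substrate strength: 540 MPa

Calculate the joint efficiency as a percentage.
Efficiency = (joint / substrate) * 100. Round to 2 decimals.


Efficiency = (31.2 / 540) * 100 = 5.78%

5.78


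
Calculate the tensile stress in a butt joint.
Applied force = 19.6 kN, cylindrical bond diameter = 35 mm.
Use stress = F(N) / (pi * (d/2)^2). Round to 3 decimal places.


A = pi * 17.5^2 = 962.1128 mm^2
sigma = 19600.0 / 962.1128 = 20.372 MPa

20.372


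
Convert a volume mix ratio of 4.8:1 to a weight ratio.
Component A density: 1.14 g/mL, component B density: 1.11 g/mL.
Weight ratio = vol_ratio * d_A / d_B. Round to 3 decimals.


= 4.8 * 1.14 / 1.11 = 4.930

4.930


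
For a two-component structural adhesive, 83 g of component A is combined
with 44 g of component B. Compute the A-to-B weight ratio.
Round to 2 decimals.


Weight ratio A:B = 83 / 44
= 1.89

1.89


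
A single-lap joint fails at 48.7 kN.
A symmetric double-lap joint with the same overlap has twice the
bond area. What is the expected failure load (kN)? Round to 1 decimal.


Double-lap load = 2 * 48.7 = 97.4 kN

97.4


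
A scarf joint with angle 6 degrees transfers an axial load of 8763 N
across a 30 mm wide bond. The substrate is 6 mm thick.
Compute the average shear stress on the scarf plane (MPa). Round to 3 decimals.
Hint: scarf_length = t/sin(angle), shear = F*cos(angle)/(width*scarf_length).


scarf_length = 6 / sin(6 deg) = 57.4006 mm
cos(6 deg) = 0.994522
shear stress = 8763 * 0.994522 / (30 * 57.4006)
= 5.061 MPa

5.061


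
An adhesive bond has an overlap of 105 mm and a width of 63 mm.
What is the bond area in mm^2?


Bond area = overlap * width
= 105 * 63
= 6615 mm^2

6615


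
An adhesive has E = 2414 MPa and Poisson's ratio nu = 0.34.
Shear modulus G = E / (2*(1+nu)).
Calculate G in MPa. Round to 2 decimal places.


G = 2414 / (2*(1+0.34))
= 2414 / 2.68
= 900.75 MPa

900.75


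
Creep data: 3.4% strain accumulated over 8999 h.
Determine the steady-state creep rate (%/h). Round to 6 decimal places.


Rate = 3.4 / 8999 = 0.000378 %/h

0.000378


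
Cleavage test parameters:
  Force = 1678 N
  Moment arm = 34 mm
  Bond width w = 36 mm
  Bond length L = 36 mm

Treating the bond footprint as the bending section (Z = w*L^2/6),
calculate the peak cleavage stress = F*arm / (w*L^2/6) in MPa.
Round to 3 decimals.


M = 1678 * 34 = 57052 N*mm
Z = 36 * 36^2 / 6 = 46656 / 6 mm^3
sigma = M / Z = 6 * 57052 / 46656 = 342312 / 46656
= 7.337 MPa

7.337


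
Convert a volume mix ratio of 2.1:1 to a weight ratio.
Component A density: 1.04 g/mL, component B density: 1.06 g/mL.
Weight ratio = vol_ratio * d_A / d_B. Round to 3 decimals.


= 2.1 * 1.04 / 1.06 = 2.060

2.060


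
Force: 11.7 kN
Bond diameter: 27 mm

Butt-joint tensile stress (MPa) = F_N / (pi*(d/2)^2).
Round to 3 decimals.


F_N = 11.7 * 1000 = 11700.0 N
A = pi*(13.5)^2 = 572.5553 mm^2
stress = 11700.0 / 572.5553 = 20.435 MPa

20.435


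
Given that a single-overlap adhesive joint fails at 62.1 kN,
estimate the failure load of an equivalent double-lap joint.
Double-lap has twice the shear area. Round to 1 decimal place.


Double-lap factor = 2
Expected load = 62.1 * 2 = 124.2 kN

124.2


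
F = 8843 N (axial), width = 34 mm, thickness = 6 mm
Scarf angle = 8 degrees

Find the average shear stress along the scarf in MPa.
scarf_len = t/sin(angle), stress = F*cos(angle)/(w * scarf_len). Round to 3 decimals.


scarf_len = 6/sin(8 deg) = 43.1118
cos(8 deg) = 0.990268
stress = 8843*0.990268/(34*43.1118) = 5.974 MPa

5.974


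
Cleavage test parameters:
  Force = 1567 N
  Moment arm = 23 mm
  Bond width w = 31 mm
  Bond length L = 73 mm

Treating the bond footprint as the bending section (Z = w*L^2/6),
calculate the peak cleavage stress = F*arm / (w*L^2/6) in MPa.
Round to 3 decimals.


M = 1567 * 23 = 36041 N*mm
Z = 31 * 73^2 / 6 = 165199 / 6 mm^3
sigma = M / Z = 6 * 36041 / 165199 = 216246 / 165199
= 1.309 MPa

1.309


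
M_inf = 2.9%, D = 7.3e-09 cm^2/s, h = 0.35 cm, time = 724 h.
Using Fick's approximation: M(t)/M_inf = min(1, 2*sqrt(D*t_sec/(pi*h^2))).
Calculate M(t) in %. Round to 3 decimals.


t = 2606400 s
ratio = min(1, 2*sqrt(7.3e-09*2606400/(pi*0.1225)))
= 0.444702
M(t) = 2.9 * 0.444702 = 1.290%

1.290


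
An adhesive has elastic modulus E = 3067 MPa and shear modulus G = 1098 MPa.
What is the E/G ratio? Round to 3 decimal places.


E/G = 3067 / 1098 = 2.793

2.793


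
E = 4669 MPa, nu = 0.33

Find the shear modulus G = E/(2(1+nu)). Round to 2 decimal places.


G = 4669 / (2 * 1.33)
= 1755.26 MPa

1755.26


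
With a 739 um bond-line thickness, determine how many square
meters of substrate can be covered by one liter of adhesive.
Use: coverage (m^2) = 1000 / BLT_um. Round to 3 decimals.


Coverage = 1000 / 739 = 1.353 m^2

1.353


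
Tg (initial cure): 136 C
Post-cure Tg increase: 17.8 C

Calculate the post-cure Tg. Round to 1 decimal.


Post-cure Tg = 136 + 17.8 = 153.8 C

153.8


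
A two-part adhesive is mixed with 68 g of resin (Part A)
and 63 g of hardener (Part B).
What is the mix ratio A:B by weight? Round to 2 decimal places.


Mix ratio = mass_A / mass_B
= 68 / 63
= 1.08

1.08


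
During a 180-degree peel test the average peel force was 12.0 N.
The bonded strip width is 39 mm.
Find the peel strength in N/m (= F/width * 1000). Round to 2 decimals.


Peel strength = F/width * 1000
= 12.0 / 39 * 1000
= 307.69 N/m

307.69


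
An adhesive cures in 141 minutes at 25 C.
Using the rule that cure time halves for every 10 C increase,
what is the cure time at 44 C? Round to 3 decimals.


Factor = 2^((44 - 25) / 10) = 3.7321
Cure time = 141 / 3.7321
= 37.780 minutes

37.780


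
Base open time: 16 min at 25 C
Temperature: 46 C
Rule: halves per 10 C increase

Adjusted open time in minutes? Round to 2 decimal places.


Acceleration = 2^((46-25)/10) = 4.2871
Open time = 16 / 4.2871 = 3.73 min

3.73


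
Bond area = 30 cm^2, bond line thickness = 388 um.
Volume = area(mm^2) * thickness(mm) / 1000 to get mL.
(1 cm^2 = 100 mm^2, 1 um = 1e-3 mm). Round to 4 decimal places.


area_mm2 = 30 * 100 = 3000
blt_mm = 388 * 1e-3 = 0.388
vol_mm3 = 3000 * 0.388 = 1164.0
vol_mL = 1164.0 / 1000 = 1.1640 mL

1.1640


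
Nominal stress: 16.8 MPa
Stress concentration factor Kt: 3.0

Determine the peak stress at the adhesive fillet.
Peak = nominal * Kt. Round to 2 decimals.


Peak stress = 16.8 * 3.0
= 50.40 MPa

50.40


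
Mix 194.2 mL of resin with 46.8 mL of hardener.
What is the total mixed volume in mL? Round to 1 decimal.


Total = 194.2 + 46.8 = 241.0 mL

241.0


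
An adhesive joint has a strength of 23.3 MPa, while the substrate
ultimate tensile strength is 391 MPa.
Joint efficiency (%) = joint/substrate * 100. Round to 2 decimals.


Efficiency = 23.3 / 391 * 100
= 5.96%

5.96


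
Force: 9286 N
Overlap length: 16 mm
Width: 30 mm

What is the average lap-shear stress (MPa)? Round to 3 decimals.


Average shear stress = F / (overlap * width)
= 9286 / (16 * 30)
= 19.346 MPa

19.346


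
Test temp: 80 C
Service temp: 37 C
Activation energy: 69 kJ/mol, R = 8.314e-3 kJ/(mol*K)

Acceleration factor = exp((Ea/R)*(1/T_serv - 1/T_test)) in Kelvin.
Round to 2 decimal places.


AF = exp((69/0.008314)*(1/310.15 - 1/353.15))
= 26.00

26.00


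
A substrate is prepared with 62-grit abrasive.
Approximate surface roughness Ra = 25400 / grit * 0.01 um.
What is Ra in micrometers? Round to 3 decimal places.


Ra = 25400 / 62 * 0.01 = 4.097 um

4.097


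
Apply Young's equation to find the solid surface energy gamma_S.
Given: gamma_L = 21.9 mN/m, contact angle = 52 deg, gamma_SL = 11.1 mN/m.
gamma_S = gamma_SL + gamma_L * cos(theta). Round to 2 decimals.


theta_rad = 52 * pi/180 = 0.907571
gamma_S = 11.1 + 21.9 * cos(0.907571)
= 24.58 mN/m

24.58


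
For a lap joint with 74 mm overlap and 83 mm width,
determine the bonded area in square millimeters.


Area = 74 * 83 = 6142 mm^2

6142


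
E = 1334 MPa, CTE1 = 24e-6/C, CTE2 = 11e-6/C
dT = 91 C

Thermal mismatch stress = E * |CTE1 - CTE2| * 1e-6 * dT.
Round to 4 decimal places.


= 1334 * 13e-6 * 91
= 1.5781 MPa

1.5781


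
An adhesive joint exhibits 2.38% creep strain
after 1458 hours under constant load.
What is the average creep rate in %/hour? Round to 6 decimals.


Creep rate = strain / time
= 2.38 / 1458
= 0.001632 %/h

0.001632


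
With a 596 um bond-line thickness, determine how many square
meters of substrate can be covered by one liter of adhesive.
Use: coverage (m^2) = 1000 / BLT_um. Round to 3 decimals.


Coverage = 1000 / 596 = 1.678 m^2

1.678


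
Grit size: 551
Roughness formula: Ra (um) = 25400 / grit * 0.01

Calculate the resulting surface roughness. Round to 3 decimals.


Ra = 25400 / 551 * 0.01
= 0.461 um

0.461


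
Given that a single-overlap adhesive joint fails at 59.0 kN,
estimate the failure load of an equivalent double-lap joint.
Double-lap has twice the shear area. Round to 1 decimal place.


Double-lap factor = 2
Expected load = 59.0 * 2 = 118.0 kN

118.0


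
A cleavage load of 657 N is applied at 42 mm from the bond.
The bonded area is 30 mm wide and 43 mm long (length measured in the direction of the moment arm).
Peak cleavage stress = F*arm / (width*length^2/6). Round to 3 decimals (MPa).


Moment = 657 * 42 = 27594 N*mm
Section modulus = 30 * 1849 / 6 = 55470 / 6 mm^3
Stress = 27594 / (55470 / 6) = 165564 / 55470
= 2.985 MPa

2.985


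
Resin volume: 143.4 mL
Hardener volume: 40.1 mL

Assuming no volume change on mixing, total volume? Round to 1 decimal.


V_total = 143.4 + 40.1 = 183.5 mL

183.5


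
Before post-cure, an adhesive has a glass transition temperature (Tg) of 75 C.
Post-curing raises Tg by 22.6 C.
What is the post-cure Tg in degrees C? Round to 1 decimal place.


Tg_post = Tg_base + delta_Tg
= 75 + 22.6
= 97.6 C

97.6


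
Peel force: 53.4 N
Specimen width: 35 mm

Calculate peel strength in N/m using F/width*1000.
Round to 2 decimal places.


Peel strength = 53.4 / 35 * 1000 = 1525.71 N/m

1525.71


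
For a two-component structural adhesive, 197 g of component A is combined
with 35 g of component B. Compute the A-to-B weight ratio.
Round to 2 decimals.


Weight ratio A:B = 197 / 35
= 5.63

5.63
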